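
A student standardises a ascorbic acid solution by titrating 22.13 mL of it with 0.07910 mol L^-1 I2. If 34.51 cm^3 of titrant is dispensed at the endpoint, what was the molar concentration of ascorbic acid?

0.123 M

n(I2) = 0.07910 x 0.03451 = 0.002730 mol.
From the balanced equation, 1 mol I2 reacts with 1 mol ascorbic acid, so n(ascorbic acid) = 0.002730 x 1/1 = 0.002730 mol.
[ascorbic acid] = 0.002730 / 0.02213 L = 0.123 M.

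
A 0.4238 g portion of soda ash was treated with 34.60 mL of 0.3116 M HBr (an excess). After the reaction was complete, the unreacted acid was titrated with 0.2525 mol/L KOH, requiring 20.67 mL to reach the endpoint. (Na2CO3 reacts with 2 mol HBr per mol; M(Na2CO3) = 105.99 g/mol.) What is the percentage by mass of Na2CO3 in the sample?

Total n(HBr) added = 0.3116 x 0.03460 = 0.01078 mol.
n(KOH) used = 0.2525 x 0.02067 = 0.005219 mol, which equals the excess n(HBr).
So n(HBr) consumed by the sample = 0.01078 - 0.005219 = 0.005562 mol.
n(Na2CO3) = 0.005562 / 2 = 0.002781 mol.
mass Na2CO3 = 0.002781 x 105.99 = 0.2948 g, so %Na2CO3 = 0.2948/0.4238 x 100 = 69.6%.

69.6%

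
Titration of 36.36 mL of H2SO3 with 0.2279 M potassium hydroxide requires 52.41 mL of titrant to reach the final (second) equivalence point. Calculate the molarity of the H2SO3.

0.164 M

n(KOH) = 0.2279 x 0.05241 = 0.01194 mol.
At the final (second) equivalence point, 2 mol OH^- react per mol H2SO3, so n(H2SO3) = 0.01194 / 2 = 0.005972 mol.
[H2SO3] = 0.005972 / 0.03636 L = 0.164 M.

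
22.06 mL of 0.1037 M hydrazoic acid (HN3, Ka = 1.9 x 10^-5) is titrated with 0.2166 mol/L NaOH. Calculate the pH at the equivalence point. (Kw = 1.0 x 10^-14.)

8.78

n(HN3) = 0.1037 x 0.02206 = 0.002288 mol; V(NaOH) at equivalence = 0.002288/0.2166 = 0.01056 L.
At equivalence all the acid is converted to N3-; total volume = 0.02206 + 0.01056 = 0.03262 L, so [N3-] = 0.002288/0.03262 = 0.07013 M.
Kb = Kw/Ka = 1.0e-14 / 1.9 x 10^-5 = 5.26e-10.
[OH^-] = sqrt(Kb x [N3-]) = sqrt(5.26e-10 x 0.07013) = 6.08e-6 M.
pOH = 5.22, so pH = 14.00 - 5.22 = 8.78.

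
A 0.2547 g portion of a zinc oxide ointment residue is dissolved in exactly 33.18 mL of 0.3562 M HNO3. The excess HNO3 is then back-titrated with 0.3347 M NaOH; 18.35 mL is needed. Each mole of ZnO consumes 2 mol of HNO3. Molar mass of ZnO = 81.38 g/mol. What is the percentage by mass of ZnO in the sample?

Total n(HNO3) added = 0.3562 x 0.03318 = 0.01182 mol.
n(NaOH) used = 0.3347 x 0.01835 = 0.006142 mol, which equals the excess n(HNO3).
So n(HNO3) consumed by the sample = 0.01182 - 0.006142 = 0.005677 mol.
n(ZnO) = 0.005677 / 2 = 0.002838 mol.
mass ZnO = 0.002838 x 81.38 = 0.2310 g, so %ZnO = 0.2310/0.2547 x 100 = 90.7%.

90.7%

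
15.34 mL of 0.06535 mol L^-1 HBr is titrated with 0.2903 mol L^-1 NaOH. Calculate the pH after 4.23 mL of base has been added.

n(acid) = 0.06535 x 0.01534 = 0.001002 mol; n(NaOH) added = 0.2903 x 0.004230 = 0.001228 mol.
Base is in excess by 0.001228 - 0.001002 = 0.0002255 mol in a total volume of 0.01957 L.
[OH^-] = 0.0002255/0.01957 = 0.01152 M, so pOH = 1.94 and pH = 14.00 - 1.94 = 12.06.

12.06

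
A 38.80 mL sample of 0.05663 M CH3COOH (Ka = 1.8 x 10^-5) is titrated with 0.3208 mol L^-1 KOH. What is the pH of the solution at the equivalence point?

8.71

n(CH3COOH) = 0.05663 x 0.03880 = 0.002197 mol; V(KOH) at equivalence = 0.002197/0.3208 = 0.006849 L.
At equivalence all the acid is converted to CH3COO-; total volume = 0.03880 + 0.006849 = 0.04565 L, so [CH3COO-] = 0.002197/0.04565 = 0.04813 M.
Kb = Kw/Ka = 1.0e-14 / 1.8 x 10^-5 = 5.56e-10.
[OH^-] = sqrt(Kb x [CH3COO-]) = sqrt(5.56e-10 x 0.04813) = 5.17e-6 M.
pOH = 5.29, so pH = 14.00 - 5.29 = 8.71.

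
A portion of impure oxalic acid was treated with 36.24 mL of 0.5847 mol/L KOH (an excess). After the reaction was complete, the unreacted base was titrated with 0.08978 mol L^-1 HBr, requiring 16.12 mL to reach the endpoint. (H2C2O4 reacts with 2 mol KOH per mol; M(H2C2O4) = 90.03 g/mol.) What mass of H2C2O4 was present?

Total n(KOH) added = 0.5847 x 0.03624 = 0.02119 mol.
n(HBr) used = 0.08978 x 0.01612 = 0.001447 mol, which equals the excess n(KOH).
So n(KOH) consumed by the sample = 0.02119 - 0.001447 = 0.01974 mol.
n(H2C2O4) = 0.01974 / 2 = 0.009871 mol.
mass = 0.009871 mol x 90.03 g/mol = 0.889 g.

0.889 g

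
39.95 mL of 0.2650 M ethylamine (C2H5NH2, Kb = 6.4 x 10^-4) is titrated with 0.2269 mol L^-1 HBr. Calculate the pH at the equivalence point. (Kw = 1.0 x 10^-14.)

5.86

n(C2H5NH2) = 0.2650 x 0.03995 = 0.01059 mol; V(HBr) at equivalence = 0.01059/0.2269 = 0.04666 L.
At equivalence the base is fully converted to C2H5NH3+; total volume = 0.08661 L, so [C2H5NH3+] = 0.01059/0.08661 = 0.1222 M.
Ka(C2H5NH3+) = Kw/Kb = 1.0e-14 / 6.4 x 10^-4 = 1.56e-11.
[H^+] = sqrt(Ka x [C2H5NH3+]) = sqrt(1.56e-11 x 0.1222) = 1.38e-6 M.
pH = -log(1.38e-6) = 5.86.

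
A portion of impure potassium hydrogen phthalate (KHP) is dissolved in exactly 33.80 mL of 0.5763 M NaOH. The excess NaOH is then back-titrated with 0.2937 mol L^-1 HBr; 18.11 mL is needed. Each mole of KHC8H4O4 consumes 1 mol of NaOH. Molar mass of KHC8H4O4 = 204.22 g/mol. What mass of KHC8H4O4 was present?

2.89 g

Total n(NaOH) added = 0.5763 x 0.03380 = 0.01948 mol.
n(HBr) used = 0.2937 x 0.01811 = 0.005319 mol, which equals the excess n(NaOH).
So n(NaOH) consumed by the sample = 0.01948 - 0.005319 = 0.01416 mol.
n(KHC8H4O4) = 0.01416 / 1 = 0.01416 mol.
mass = 0.01416 mol x 204.22 g/mol = 2.89 g.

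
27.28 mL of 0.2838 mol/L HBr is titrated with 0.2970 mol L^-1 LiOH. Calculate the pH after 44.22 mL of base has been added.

12.88

n(acid) = 0.2838 x 0.02728 = 0.007742 mol; n(LiOH) added = 0.2970 x 0.04422 = 0.01313 mol.
Base is in excess by 0.01313 - 0.007742 = 0.005391 mol in a total volume of 0.07150 L.
[OH^-] = 0.005391/0.07150 = 0.07540 M, so pOH = 1.12 and pH = 14.00 - 1.12 = 12.88.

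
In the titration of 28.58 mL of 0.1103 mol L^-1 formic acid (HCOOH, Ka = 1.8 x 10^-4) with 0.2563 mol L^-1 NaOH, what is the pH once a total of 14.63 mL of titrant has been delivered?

12.14

n(acid) = 0.1103 x 0.02858 = 0.003152 mol; n(NaOH) added = 0.2563 x 0.01463 = 0.003750 mol.
Base is in excess by 0.003750 - 0.003152 = 0.0005973 mol in a total volume of 0.04321 L.
[OH^-] = 0.0005973/0.04321 = 0.01382 M, so pOH = 1.86 and pH = 14.00 - 1.86 = 12.14.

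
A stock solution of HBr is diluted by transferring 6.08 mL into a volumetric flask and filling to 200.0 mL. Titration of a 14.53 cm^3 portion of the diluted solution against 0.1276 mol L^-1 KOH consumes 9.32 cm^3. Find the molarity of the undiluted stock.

n(KOH) = 0.1276 x 0.009320 = 0.001189 mol.
n(HBr) in the aliquot = 0.001189 mol.
[diluted HBr] = 0.001189 / 0.01453 = 0.08185 M.
Dilution factor = 200.0/6.080 = 32.89, so [stock] = 0.08185 x 32.89 = 2.69 M.

2.69 M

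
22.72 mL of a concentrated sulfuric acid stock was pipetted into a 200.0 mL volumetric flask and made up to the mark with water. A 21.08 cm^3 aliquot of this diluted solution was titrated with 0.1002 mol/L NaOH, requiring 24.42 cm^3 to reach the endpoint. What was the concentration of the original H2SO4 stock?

n(NaOH) = 0.1002 x 0.02442 = 0.002447 mol.
n(H2SO4) in the aliquot = 0.002447 x 1/2 = 0.001223 mol.
[diluted H2SO4] = 0.001223 / 0.02108 = 0.05804 M.
Dilution factor = 200.0/22.72 = 8.803, so [stock] = 0.05804 x 8.803 = 0.511 M.

0.511 M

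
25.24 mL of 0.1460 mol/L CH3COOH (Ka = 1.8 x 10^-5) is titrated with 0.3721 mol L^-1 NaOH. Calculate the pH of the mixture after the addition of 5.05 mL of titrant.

4.76

Initial n(CH3COOH) = 0.1460 x 0.02524 = 0.003685 mol.
n(NaOH) added = 0.3721 x 0.005050 = 0.001879 mol, converting that many moles of CH3COOH to CH3COO-.
Remaining n(CH3COOH) = 0.001806 mol; n(CH3COO-) = 0.001879 mol.
By Henderson-Hasselbalch, pH = pKa + log([A^-]/[HA]) = 4.74 + log(0.001879/0.001806) = 4.74 + (+0.02) = 4.76.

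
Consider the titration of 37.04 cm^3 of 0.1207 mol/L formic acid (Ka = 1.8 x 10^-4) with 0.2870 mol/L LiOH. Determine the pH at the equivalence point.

n(HCOOH) = 0.1207 x 0.03704 = 0.004471 mol; V(LiOH) at equivalence = 0.004471/0.2870 = 0.01558 L.
At equivalence all the acid is converted to HCOO-; total volume = 0.03704 + 0.01558 = 0.05262 L, so [HCOO-] = 0.004471/0.05262 = 0.08497 M.
Kb = Kw/Ka = 1.0e-14 / 1.8 x 10^-4 = 5.56e-11.
[OH^-] = sqrt(Kb x [HCOO-]) = sqrt(5.56e-11 x 0.08497) = 2.17e-6 M.
pOH = 5.66, so pH = 14.00 - 5.66 = 8.34.

8.34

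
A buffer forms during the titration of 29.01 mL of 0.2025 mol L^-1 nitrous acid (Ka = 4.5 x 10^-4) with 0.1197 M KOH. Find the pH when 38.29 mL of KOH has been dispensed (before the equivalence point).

Initial n(HNO2) = 0.2025 x 0.02901 = 0.005875 mol.
n(KOH) added = 0.1197 x 0.03829 = 0.004583 mol, converting that many moles of HNO2 to NO2-.
Remaining n(HNO2) = 0.001291 mol; n(NO2-) = 0.004583 mol.
By Henderson-Hasselbalch, pH = pKa + log([A^-]/[HA]) = 3.35 + log(0.004583/0.001291) = 3.35 + (+0.55) = 3.90.

3.90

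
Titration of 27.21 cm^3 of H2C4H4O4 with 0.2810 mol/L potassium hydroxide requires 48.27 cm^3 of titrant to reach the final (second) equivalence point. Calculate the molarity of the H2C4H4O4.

n(KOH) = 0.2810 x 0.04827 = 0.01356 mol.
At the final (second) equivalence point, 2 mol OH^- react per mol H2C4H4O4, so n(H2C4H4O4) = 0.01356 / 2 = 0.006782 mol.
[H2C4H4O4] = 0.006782 / 0.02721 L = 0.249 M.

0.249 M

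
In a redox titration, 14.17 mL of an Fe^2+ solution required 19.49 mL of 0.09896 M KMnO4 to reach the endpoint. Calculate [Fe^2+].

n(KMnO4) = 0.09896 x 0.01949 = 0.001929 mol.
From the balanced equation, 1 mol KMnO4 reacts with 5 mol Fe^2+, so n(Fe^2+) = 0.001929 x 5/1 = 0.009644 mol.
[Fe^2+] = 0.009644 / 0.01417 L = 0.681 M.

0.681 M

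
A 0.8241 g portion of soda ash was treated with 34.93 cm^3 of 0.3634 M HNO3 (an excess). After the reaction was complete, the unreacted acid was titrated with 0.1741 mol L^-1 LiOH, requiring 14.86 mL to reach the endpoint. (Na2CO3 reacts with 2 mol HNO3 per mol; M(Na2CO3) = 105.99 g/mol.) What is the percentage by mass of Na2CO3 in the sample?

65.0%

Total n(HNO3) added = 0.3634 x 0.03493 = 0.01269 mol.
n(LiOH) used = 0.1741 x 0.01486 = 0.002587 mol, which equals the excess n(HNO3).
So n(HNO3) consumed by the sample = 0.01269 - 0.002587 = 0.01011 mol.
n(Na2CO3) = 0.01011 / 2 = 0.005053 mol.
mass Na2CO3 = 0.005053 x 105.99 = 0.5356 g, so %Na2CO3 = 0.5356/0.8241 x 100 = 65.0%.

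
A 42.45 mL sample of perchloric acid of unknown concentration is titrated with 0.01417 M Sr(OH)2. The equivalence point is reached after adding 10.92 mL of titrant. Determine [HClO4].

0.00729 M

n(Sr(OH)2) delivered = 0.01417 x 0.01092 = 0.0001547 mol.
The reaction is 2 HClO4 + 1 Sr(OH)2, so n(HClO4) = 0.0001547 x 2/1 = 0.0003095 mol.
[HClO4] = 0.0003095 mol / 0.04245 L = 0.00729 M.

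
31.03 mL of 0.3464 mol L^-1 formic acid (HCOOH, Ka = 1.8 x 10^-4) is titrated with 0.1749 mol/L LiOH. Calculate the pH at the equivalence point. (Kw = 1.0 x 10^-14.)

8.41

n(HCOOH) = 0.3464 x 0.03103 = 0.01075 mol; V(LiOH) at equivalence = 0.01075/0.1749 = 0.06146 L.
At equivalence all the acid is converted to HCOO-; total volume = 0.03103 + 0.06146 = 0.09249 L, so [HCOO-] = 0.01075/0.09249 = 0.1162 M.
Kb = Kw/Ka = 1.0e-14 / 1.8 x 10^-4 = 5.56e-11.
[OH^-] = sqrt(Kb x [HCOO-]) = sqrt(5.56e-11 x 0.1162) = 2.54e-6 M.
pOH = 5.59, so pH = 14.00 - 5.59 = 8.41.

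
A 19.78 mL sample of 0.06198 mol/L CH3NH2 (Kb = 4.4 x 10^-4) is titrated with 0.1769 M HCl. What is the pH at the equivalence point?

n(CH3NH2) = 0.06198 x 0.01978 = 0.001226 mol; V(HCl) at equivalence = 0.001226/0.1769 = 0.006930 L.
At equivalence the base is fully converted to CH3NH3+; total volume = 0.02671 L, so [CH3NH3+] = 0.001226/0.02671 = 0.04590 M.
Ka(CH3NH3+) = Kw/Kb = 1.0e-14 / 4.4 x 10^-4 = 2.27e-11.
[H^+] = sqrt(Ka x [CH3NH3+]) = sqrt(2.27e-11 x 0.04590) = 1.02e-6 M.
pH = -log(1.02e-6) = 5.99.

5.99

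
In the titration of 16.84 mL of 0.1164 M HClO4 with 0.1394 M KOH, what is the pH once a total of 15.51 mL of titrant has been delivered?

11.80

n(acid) = 0.1164 x 0.01684 = 0.001960 mol; n(KOH) added = 0.1394 x 0.01551 = 0.002162 mol.
Base is in excess by 0.002162 - 0.001960 = 0.0002019 mol in a total volume of 0.03235 L.
[OH^-] = 0.0002019/0.03235 = 0.006242 M, so pOH = 2.20 and pH = 14.00 - 2.20 = 11.80.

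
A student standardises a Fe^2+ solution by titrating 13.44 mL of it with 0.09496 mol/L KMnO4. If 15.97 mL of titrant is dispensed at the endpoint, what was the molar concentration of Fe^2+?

0.564 M

n(KMnO4) = 0.09496 x 0.01597 = 0.001517 mol.
From the balanced equation, 1 mol KMnO4 reacts with 5 mol Fe^2+, so n(Fe^2+) = 0.001517 x 5/1 = 0.007583 mol.
[Fe^2+] = 0.007583 / 0.01344 L = 0.564 M.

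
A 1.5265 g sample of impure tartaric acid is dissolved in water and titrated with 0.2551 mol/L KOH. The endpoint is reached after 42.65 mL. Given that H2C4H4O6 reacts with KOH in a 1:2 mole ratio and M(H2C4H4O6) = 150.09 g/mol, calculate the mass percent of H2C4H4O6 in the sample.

n(KOH) = 0.2551 x 0.04265 = 0.01088 mol.
n(H2C4H4O6) = 0.01088 / 2 = 0.005440 mol.
mass of H2C4H4O6 = 0.005440 x 150.09 = 0.8165 g.
% purity = 0.8165 / 1.5265 x 100 = 53.5%.

53.5%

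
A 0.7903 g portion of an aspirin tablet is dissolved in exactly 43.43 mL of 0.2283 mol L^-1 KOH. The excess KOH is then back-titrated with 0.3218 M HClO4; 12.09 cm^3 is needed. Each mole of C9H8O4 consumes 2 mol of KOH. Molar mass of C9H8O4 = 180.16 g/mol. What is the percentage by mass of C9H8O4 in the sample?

68.7%

Total n(KOH) added = 0.2283 x 0.04343 = 0.009915 mol.
n(HClO4) used = 0.3218 x 0.01209 = 0.003891 mol, which equals the excess n(KOH).
So n(KOH) consumed by the sample = 0.009915 - 0.003891 = 0.006025 mol.
n(C9H8O4) = 0.006025 / 2 = 0.003012 mol.
mass C9H8O4 = 0.003012 x 180.16 = 0.5427 g, so %C9H8O4 = 0.5427/0.7903 x 100 = 68.7%.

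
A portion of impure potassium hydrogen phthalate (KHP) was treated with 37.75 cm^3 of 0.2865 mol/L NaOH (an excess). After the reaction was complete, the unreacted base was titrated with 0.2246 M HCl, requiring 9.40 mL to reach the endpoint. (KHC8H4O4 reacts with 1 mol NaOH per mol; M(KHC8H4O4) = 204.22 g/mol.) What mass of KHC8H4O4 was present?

1.78 g

Total n(NaOH) added = 0.2865 x 0.03775 = 0.01082 mol.
n(HCl) used = 0.2246 x 0.009400 = 0.002111 mol, which equals the excess n(NaOH).
So n(NaOH) consumed by the sample = 0.01082 - 0.002111 = 0.008704 mol.
n(KHC8H4O4) = 0.008704 / 1 = 0.008704 mol.
mass = 0.008704 mol x 204.22 g/mol = 1.78 g.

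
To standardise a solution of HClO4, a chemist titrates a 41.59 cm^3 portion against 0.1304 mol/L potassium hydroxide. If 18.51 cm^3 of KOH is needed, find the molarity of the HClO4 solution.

0.0580 M

n(KOH) delivered = 0.1304 x 0.01851 = 0.002414 mol.
For a 1:1 reaction, n(HClO4) = 0.002414 mol.
[HClO4] = 0.002414 mol / 0.04159 L = 0.0580 M.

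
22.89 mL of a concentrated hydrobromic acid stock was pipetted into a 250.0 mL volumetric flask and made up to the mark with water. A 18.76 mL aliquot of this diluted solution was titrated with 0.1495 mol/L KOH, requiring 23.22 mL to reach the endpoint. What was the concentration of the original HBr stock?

n(KOH) = 0.1495 x 0.02322 = 0.003471 mol.
n(HBr) in the aliquot = 0.003471 mol.
[diluted HBr] = 0.003471 / 0.01876 = 0.1850 M.
Dilution factor = 250.0/22.89 = 10.92, so [stock] = 0.1850 x 10.92 = 2.02 M.

2.02 M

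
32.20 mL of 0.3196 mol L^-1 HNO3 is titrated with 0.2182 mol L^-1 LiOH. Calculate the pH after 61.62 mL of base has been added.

n(acid) = 0.3196 x 0.03220 = 0.01029 mol; n(LiOH) added = 0.2182 x 0.06162 = 0.01345 mol.
Base is in excess by 0.01345 - 0.01029 = 0.003154 mol in a total volume of 0.09382 L.
[OH^-] = 0.003154/0.09382 = 0.03362 M, so pOH = 1.47 and pH = 14.00 - 1.47 = 12.53.

12.53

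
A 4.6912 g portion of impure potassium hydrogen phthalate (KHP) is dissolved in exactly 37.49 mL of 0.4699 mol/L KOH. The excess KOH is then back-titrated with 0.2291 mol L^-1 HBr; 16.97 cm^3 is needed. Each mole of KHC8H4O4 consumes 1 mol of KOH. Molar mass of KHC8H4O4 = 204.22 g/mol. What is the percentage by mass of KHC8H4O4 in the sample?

Total n(KOH) added = 0.4699 x 0.03749 = 0.01762 mol.
n(HBr) used = 0.2291 x 0.01697 = 0.003888 mol, which equals the excess n(KOH).
So n(KOH) consumed by the sample = 0.01762 - 0.003888 = 0.01373 mol.
n(KHC8H4O4) = 0.01373 / 1 = 0.01373 mol.
mass KHC8H4O4 = 0.01373 x 204.22 = 2.804 g, so %KHC8H4O4 = 2.804/4.6912 x 100 = 59.8%.

59.8%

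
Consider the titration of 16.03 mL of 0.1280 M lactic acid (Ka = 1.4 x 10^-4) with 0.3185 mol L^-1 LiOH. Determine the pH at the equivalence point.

8.41

n(HC3H5O3) = 0.1280 x 0.01603 = 0.002052 mol; V(LiOH) at equivalence = 0.002052/0.3185 = 0.006442 L.
At equivalence all the acid is converted to C3H5O3-; total volume = 0.01603 + 0.006442 = 0.02247 L, so [C3H5O3-] = 0.002052/0.02247 = 0.09131 M.
Kb = Kw/Ka = 1.0e-14 / 1.4 x 10^-4 = 7.14e-11.
[OH^-] = sqrt(Kb x [C3H5O3-]) = sqrt(7.14e-11 x 0.09131) = 2.55e-6 M.
pOH = 5.59, so pH = 14.00 - 5.59 = 8.41.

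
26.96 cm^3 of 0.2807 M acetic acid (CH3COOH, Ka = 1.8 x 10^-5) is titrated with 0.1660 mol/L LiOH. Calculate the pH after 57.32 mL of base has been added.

12.36

n(acid) = 0.2807 x 0.02696 = 0.007568 mol; n(LiOH) added = 0.1660 x 0.05732 = 0.009515 mol.
Base is in excess by 0.009515 - 0.007568 = 0.001947 mol in a total volume of 0.08428 L.
[OH^-] = 0.001947/0.08428 = 0.02311 M, so pOH = 1.64 and pH = 14.00 - 1.64 = 12.36.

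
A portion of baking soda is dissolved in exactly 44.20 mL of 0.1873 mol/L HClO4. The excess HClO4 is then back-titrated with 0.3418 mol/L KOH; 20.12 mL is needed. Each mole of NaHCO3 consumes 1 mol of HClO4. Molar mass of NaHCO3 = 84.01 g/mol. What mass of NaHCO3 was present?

Total n(HClO4) added = 0.1873 x 0.04420 = 0.008279 mol.
n(KOH) used = 0.3418 x 0.02012 = 0.006877 mol, which equals the excess n(HClO4).
So n(HClO4) consumed by the sample = 0.008279 - 0.006877 = 0.001402 mol.
n(NaHCO3) = 0.001402 / 1 = 0.001402 mol.
mass = 0.001402 mol x 84.01 g/mol = 0.118 g.

0.118 g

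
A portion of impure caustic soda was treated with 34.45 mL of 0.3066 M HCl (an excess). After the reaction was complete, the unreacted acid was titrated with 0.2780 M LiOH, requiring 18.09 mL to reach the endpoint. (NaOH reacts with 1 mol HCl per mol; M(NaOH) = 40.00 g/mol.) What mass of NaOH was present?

Total n(HCl) added = 0.3066 x 0.03445 = 0.01056 mol.
n(LiOH) used = 0.2780 x 0.01809 = 0.005029 mol, which equals the excess n(HCl).
So n(HCl) consumed by the sample = 0.01056 - 0.005029 = 0.005533 mol.
n(NaOH) = 0.005533 / 1 = 0.005533 mol.
mass = 0.005533 mol x 40.00 g/mol = 0.221 g.

0.221 g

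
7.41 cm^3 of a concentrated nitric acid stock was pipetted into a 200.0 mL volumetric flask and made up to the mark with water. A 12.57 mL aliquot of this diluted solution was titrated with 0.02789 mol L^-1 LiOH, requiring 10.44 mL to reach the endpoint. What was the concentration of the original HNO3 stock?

0.625 M

n(LiOH) = 0.02789 x 0.01044 = 0.0002912 mol.
n(HNO3) in the aliquot = 0.0002912 mol.
[diluted HNO3] = 0.0002912 / 0.01257 = 0.02316 M.
Dilution factor = 200.0/7.410 = 26.99, so [stock] = 0.02316 x 26.99 = 0.625 M.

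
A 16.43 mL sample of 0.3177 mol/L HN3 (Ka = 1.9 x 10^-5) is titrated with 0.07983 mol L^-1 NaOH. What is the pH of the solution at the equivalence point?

8.76

n(HN3) = 0.3177 x 0.01643 = 0.005220 mol; V(NaOH) at equivalence = 0.005220/0.07983 = 0.06539 L.
At equivalence all the acid is converted to N3-; total volume = 0.01643 + 0.06539 = 0.08182 L, so [N3-] = 0.005220/0.08182 = 0.06380 M.
Kb = Kw/Ka = 1.0e-14 / 1.9 x 10^-5 = 5.26e-10.
[OH^-] = sqrt(Kb x [N3-]) = sqrt(5.26e-10 x 0.06380) = 5.79e-6 M.
pOH = 5.24, so pH = 14.00 - 5.24 = 8.76.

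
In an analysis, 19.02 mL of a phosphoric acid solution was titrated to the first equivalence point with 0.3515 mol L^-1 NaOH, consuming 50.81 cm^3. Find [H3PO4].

0.939 M

n(NaOH) = 0.3515 x 0.05081 = 0.01786 mol.
At the first equivalence point, 1 mol OH^- react per mol H3PO4, so n(H3PO4) = 0.01786 / 1 = 0.01786 mol.
[H3PO4] = 0.01786 / 0.01902 L = 0.939 M.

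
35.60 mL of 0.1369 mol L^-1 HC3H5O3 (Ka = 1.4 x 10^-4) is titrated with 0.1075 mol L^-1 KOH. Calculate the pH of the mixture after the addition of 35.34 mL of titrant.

4.40

Initial n(HC3H5O3) = 0.1369 x 0.03560 = 0.004874 mol.
n(KOH) added = 0.1075 x 0.03534 = 0.003799 mol, converting that many moles of HC3H5O3 to C3H5O3-.
Remaining n(HC3H5O3) = 0.001075 mol; n(C3H5O3-) = 0.003799 mol.
By Henderson-Hasselbalch, pH = pKa + log([A^-]/[HA]) = 3.85 + log(0.003799/0.001075) = 3.85 + (+0.55) = 4.40.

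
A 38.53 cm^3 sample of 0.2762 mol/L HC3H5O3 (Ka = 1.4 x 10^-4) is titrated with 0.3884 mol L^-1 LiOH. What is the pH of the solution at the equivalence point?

8.53

n(HC3H5O3) = 0.2762 x 0.03853 = 0.01064 mol; V(LiOH) at equivalence = 0.01064/0.3884 = 0.02740 L.
At equivalence all the acid is converted to C3H5O3-; total volume = 0.03853 + 0.02740 = 0.06593 L, so [C3H5O3-] = 0.01064/0.06593 = 0.1614 M.
Kb = Kw/Ka = 1.0e-14 / 1.4 x 10^-4 = 7.14e-11.
[OH^-] = sqrt(Kb x [C3H5O3-]) = sqrt(7.14e-11 x 0.1614) = 3.40e-6 M.
pOH = 5.47, so pH = 14.00 - 5.47 = 8.53.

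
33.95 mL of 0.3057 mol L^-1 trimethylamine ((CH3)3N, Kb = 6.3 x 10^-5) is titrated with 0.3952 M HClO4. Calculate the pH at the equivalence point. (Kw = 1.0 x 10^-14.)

5.28

n((CH3)3N) = 0.3057 x 0.03395 = 0.01038 mol; V(HClO4) at equivalence = 0.01038/0.3952 = 0.02626 L.
At equivalence the base is fully converted to (CH3)3NH+; total volume = 0.06021 L, so [(CH3)3NH+] = 0.01038/0.06021 = 0.1724 M.
Ka((CH3)3NH+) = Kw/Kb = 1.0e-14 / 6.3 x 10^-5 = 1.59e-10.
[H^+] = sqrt(Ka x [(CH3)3NH+]) = sqrt(1.59e-10 x 0.1724) = 5.23e-6 M.
pH = -log(5.23e-6) = 5.28.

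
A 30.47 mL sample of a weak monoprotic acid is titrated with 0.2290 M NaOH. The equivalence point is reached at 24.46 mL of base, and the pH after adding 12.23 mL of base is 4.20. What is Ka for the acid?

12.23 mL is half of the equivalence volume, so this is the half-equivalence point where [HA] = [A^-].
At half-equivalence pH = pKa, so pKa = 4.20.
Ka = 10^(-4.20) = 6.3 x 10^-5.

6.3 x 10^-5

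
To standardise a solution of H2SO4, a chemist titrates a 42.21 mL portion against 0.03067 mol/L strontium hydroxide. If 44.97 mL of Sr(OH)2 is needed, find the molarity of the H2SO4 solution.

0.0327 M

n(Sr(OH)2) delivered = 0.03067 x 0.04497 = 0.001379 mol.
For a 1:1 reaction, n(H2SO4) = 0.001379 mol.
[H2SO4] = 0.001379 mol / 0.04221 L = 0.0327 M.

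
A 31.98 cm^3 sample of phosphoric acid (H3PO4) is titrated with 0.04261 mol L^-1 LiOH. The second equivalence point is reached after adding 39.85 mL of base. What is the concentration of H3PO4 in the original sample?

0.0265 M

n(LiOH) = 0.04261 x 0.03985 = 0.001698 mol.
At the second equivalence point, 2 mol OH^- react per mol H3PO4, so n(H3PO4) = 0.001698 / 2 = 0.0008490 mol.
[H3PO4] = 0.0008490 / 0.03198 L = 0.0265 M.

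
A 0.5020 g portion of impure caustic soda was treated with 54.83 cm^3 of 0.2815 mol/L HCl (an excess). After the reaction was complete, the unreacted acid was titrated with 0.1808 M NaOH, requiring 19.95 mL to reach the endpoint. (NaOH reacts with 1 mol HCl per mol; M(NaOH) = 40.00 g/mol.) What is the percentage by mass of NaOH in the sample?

Total n(HCl) added = 0.2815 x 0.05483 = 0.01543 mol.
n(NaOH) used = 0.1808 x 0.01995 = 0.003607 mol, which equals the excess n(HCl).
So n(HCl) consumed by the sample = 0.01543 - 0.003607 = 0.01183 mol.
n(NaOH) = 0.01183 / 1 = 0.01183 mol.
mass NaOH = 0.01183 x 40.00 = 0.4731 g, so %NaOH = 0.4731/0.5020 x 100 = 94.2%.

94.2%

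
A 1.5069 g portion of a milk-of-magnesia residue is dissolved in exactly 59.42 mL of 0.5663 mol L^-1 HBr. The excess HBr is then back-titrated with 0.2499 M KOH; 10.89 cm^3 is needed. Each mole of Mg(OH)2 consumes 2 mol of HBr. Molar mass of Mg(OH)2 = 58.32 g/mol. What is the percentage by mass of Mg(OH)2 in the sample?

Total n(HBr) added = 0.5663 x 0.05942 = 0.03365 mol.
n(KOH) used = 0.2499 x 0.01089 = 0.002721 mol, which equals the excess n(HBr).
So n(HBr) consumed by the sample = 0.03365 - 0.002721 = 0.03093 mol.
n(Mg(OH)2) = 0.03093 / 2 = 0.01546 mol.
mass Mg(OH)2 = 0.01546 x 58.32 = 0.9019 g, so %Mg(OH)2 = 0.9019/1.5069 x 100 = 59.8%.

59.8%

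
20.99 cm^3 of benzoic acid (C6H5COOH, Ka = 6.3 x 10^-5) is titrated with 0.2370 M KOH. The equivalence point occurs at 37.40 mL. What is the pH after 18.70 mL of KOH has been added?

4.20

18.70 mL is exactly half the equivalence volume (37.40/2), i.e. the half-equivalence point.
There, n(HA) = n(A^-), so pH = pKa = -log(6.3 x 10^-5) = 4.20.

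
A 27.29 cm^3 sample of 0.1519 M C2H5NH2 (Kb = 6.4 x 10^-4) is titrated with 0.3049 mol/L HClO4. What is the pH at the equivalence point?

5.90

n(C2H5NH2) = 0.1519 x 0.02729 = 0.004145 mol; V(HClO4) at equivalence = 0.004145/0.3049 = 0.01360 L.
At equivalence the base is fully converted to C2H5NH3+; total volume = 0.04089 L, so [C2H5NH3+] = 0.004145/0.04089 = 0.1014 M.
Ka(C2H5NH3+) = Kw/Kb = 1.0e-14 / 6.4 x 10^-4 = 1.56e-11.
[H^+] = sqrt(Ka x [C2H5NH3+]) = sqrt(1.56e-11 x 0.1014) = 1.26e-6 M.
pH = -log(1.26e-6) = 5.90.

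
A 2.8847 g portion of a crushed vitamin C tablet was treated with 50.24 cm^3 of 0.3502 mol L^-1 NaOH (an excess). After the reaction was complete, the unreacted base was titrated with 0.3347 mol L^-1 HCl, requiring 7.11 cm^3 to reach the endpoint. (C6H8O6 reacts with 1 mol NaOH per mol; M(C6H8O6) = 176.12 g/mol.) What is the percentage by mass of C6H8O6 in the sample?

Total n(NaOH) added = 0.3502 x 0.05024 = 0.01759 mol.
n(HCl) used = 0.3347 x 0.007110 = 0.002380 mol, which equals the excess n(NaOH).
So n(NaOH) consumed by the sample = 0.01759 - 0.002380 = 0.01521 mol.
n(C6H8O6) = 0.01521 / 1 = 0.01521 mol.
mass C6H8O6 = 0.01521 x 176.12 = 2.680 g, so %C6H8O6 = 2.680/2.8847 x 100 = 92.9%.

92.9%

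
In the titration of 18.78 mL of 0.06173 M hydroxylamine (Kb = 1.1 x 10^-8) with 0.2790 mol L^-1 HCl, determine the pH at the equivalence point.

n(NH2OH) = 0.06173 x 0.01878 = 0.001159 mol; V(HCl) at equivalence = 0.001159/0.2790 = 0.004155 L.
At equivalence the base is fully converted to NH3OH+; total volume = 0.02294 L, so [NH3OH+] = 0.001159/0.02294 = 0.05055 M.
Ka(NH3OH+) = Kw/Kb = 1.0e-14 / 1.1 x 10^-8 = 9.09e-7.
[H^+] = sqrt(Ka x [NH3OH+]) = sqrt(9.09e-7 x 0.05055) = 0.000214 M.
pH = -log(0.000214) = 3.67.

3.67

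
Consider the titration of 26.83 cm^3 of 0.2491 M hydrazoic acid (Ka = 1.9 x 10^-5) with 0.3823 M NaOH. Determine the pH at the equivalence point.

n(HN3) = 0.2491 x 0.02683 = 0.006683 mol; V(NaOH) at equivalence = 0.006683/0.3823 = 0.01748 L.
At equivalence all the acid is converted to N3-; total volume = 0.02683 + 0.01748 = 0.04431 L, so [N3-] = 0.006683/0.04431 = 0.1508 M.
Kb = Kw/Ka = 1.0e-14 / 1.9 x 10^-5 = 5.26e-10.
[OH^-] = sqrt(Kb x [N3-]) = sqrt(5.26e-10 x 0.1508) = 8.91e-6 M.
pOH = 5.05, so pH = 14.00 - 5.05 = 8.95.

8.95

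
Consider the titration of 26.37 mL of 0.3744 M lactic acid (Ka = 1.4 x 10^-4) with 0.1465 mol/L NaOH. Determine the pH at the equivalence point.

n(HC3H5O3) = 0.3744 x 0.02637 = 0.009873 mol; V(NaOH) at equivalence = 0.009873/0.1465 = 0.06739 L.
At equivalence all the acid is converted to C3H5O3-; total volume = 0.02637 + 0.06739 = 0.09376 L, so [C3H5O3-] = 0.009873/0.09376 = 0.1053 M.
Kb = Kw/Ka = 1.0e-14 / 1.4 x 10^-4 = 7.14e-11.
[OH^-] = sqrt(Kb x [C3H5O3-]) = sqrt(7.14e-11 x 0.1053) = 2.74e-6 M.
pOH = 5.56, so pH = 14.00 - 5.56 = 8.44.

8.44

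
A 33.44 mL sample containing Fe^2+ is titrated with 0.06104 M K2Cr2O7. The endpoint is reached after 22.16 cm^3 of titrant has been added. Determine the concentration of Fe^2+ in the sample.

n(K2Cr2O7) = 0.06104 x 0.02216 = 0.001353 mol.
From the balanced equation, 1 mol K2Cr2O7 reacts with 6 mol Fe^2+, so n(Fe^2+) = 0.001353 x 6/1 = 0.008116 mol.
[Fe^2+] = 0.008116 / 0.03344 L = 0.243 M.

0.243 M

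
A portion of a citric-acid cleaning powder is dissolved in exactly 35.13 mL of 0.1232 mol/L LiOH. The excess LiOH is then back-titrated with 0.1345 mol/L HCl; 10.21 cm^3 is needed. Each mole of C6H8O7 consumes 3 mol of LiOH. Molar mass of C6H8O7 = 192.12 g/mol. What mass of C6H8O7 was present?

Total n(LiOH) added = 0.1232 x 0.03513 = 0.004328 mol.
n(HCl) used = 0.1345 x 0.01021 = 0.001373 mol, which equals the excess n(LiOH).
So n(LiOH) consumed by the sample = 0.004328 - 0.001373 = 0.002955 mol.
n(C6H8O7) = 0.002955 / 3 = 0.0009849 mol.
mass = 0.0009849 mol x 192.12 g/mol = 0.189 g.

0.189 g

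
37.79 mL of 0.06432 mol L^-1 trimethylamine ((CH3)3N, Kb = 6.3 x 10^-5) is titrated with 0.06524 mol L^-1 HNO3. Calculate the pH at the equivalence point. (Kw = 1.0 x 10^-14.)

5.64

n((CH3)3N) = 0.06432 x 0.03779 = 0.002431 mol; V(HNO3) at equivalence = 0.002431/0.06524 = 0.03726 L.
At equivalence the base is fully converted to (CH3)3NH+; total volume = 0.07505 L, so [(CH3)3NH+] = 0.002431/0.07505 = 0.03239 M.
Ka((CH3)3NH+) = Kw/Kb = 1.0e-14 / 6.3 x 10^-5 = 1.59e-10.
[H^+] = sqrt(Ka x [(CH3)3NH+]) = sqrt(1.59e-10 x 0.03239) = 2.27e-6 M.
pH = -log(2.27e-6) = 5.64.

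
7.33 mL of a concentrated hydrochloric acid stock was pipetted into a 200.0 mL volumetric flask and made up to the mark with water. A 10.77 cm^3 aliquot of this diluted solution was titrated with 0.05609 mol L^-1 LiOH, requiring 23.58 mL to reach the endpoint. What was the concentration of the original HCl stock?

3.35 M

n(LiOH) = 0.05609 x 0.02358 = 0.001323 mol.
n(HCl) in the aliquot = 0.001323 mol.
[diluted HCl] = 0.001323 / 0.01077 = 0.1228 M.
Dilution factor = 200.0/7.330 = 27.29, so [stock] = 0.1228 x 27.29 = 3.35 M.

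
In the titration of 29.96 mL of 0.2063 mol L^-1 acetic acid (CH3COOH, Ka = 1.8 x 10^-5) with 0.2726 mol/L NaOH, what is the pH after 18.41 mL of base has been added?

5.38

Initial n(CH3COOH) = 0.2063 x 0.02996 = 0.006181 mol.
n(NaOH) added = 0.2726 x 0.01841 = 0.005019 mol, converting that many moles of CH3COOH to CH3COO-.
Remaining n(CH3COOH) = 0.001162 mol; n(CH3COO-) = 0.005019 mol.
By Henderson-Hasselbalch, pH = pKa + log([A^-]/[HA]) = 4.74 + log(0.005019/0.001162) = 4.74 + (+0.64) = 5.38.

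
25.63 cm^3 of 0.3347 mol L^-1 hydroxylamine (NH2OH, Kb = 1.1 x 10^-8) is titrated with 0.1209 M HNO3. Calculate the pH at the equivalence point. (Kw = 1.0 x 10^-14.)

n(NH2OH) = 0.3347 x 0.02563 = 0.008578 mol; V(HNO3) at equivalence = 0.008578/0.1209 = 0.07095 L.
At equivalence the base is fully converted to NH3OH+; total volume = 0.09658 L, so [NH3OH+] = 0.008578/0.09658 = 0.08882 M.
Ka(NH3OH+) = Kw/Kb = 1.0e-14 / 1.1 x 10^-8 = 9.09e-7.
[H^+] = sqrt(Ka x [NH3OH+]) = sqrt(9.09e-7 x 0.08882) = 0.000284 M.
pH = -log(0.000284) = 3.55.

3.55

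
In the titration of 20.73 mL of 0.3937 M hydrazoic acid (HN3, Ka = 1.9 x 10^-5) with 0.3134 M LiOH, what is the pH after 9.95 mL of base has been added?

Initial n(HN3) = 0.3937 x 0.02073 = 0.008161 mol.
n(LiOH) added = 0.3134 x 0.009950 = 0.003118 mol, converting that many moles of HN3 to N3-.
Remaining n(HN3) = 0.005043 mol; n(N3-) = 0.003118 mol.
By Henderson-Hasselbalch, pH = pKa + log([A^-]/[HA]) = 4.72 + log(0.003118/0.005043) = 4.72 + (-0.21) = 4.51.

4.51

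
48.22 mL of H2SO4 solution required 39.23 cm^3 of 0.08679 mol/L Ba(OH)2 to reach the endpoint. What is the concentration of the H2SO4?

n(Ba(OH)2) delivered = 0.08679 x 0.03923 = 0.003405 mol.
For a 1:1 reaction, n(H2SO4) = 0.003405 mol.
[H2SO4] = 0.003405 mol / 0.04822 L = 0.0706 M.

0.0706 M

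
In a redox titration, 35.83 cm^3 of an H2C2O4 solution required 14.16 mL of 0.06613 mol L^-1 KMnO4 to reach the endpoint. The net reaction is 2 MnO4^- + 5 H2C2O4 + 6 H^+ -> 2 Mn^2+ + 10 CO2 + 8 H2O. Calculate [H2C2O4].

0.0653 M

n(KMnO4) = 0.06613 x 0.01416 = 0.0009364 mol.
From the balanced equation, 2 mol KMnO4 reacts with 5 mol H2C2O4, so n(H2C2O4) = 0.0009364 x 5/2 = 0.002341 mol.
[H2C2O4] = 0.002341 / 0.03583 L = 0.0653 M.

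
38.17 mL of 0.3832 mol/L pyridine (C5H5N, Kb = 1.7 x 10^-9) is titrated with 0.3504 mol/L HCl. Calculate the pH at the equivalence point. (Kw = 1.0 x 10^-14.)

n(C5H5N) = 0.3832 x 0.03817 = 0.01463 mol; V(HCl) at equivalence = 0.01463/0.3504 = 0.04174 L.
At equivalence the base is fully converted to C5H5NH+; total volume = 0.07991 L, so [C5H5NH+] = 0.01463/0.07991 = 0.1830 M.
Ka(C5H5NH+) = Kw/Kb = 1.0e-14 / 1.7 x 10^-9 = 5.88e-6.
[H^+] = sqrt(Ka x [C5H5NH+]) = sqrt(5.88e-6 x 0.1830) = 0.00104 M.
pH = -log(0.00104) = 2.98.

2.98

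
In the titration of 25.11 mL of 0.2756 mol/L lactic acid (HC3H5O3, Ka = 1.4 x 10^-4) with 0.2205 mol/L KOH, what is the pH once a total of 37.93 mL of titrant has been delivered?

12.36

n(acid) = 0.2756 x 0.02511 = 0.006920 mol; n(KOH) added = 0.2205 x 0.03793 = 0.008364 mol.
Base is in excess by 0.008364 - 0.006920 = 0.001443 mol in a total volume of 0.06304 L.
[OH^-] = 0.001443/0.06304 = 0.02289 M, so pOH = 1.64 and pH = 14.00 - 1.64 = 12.36.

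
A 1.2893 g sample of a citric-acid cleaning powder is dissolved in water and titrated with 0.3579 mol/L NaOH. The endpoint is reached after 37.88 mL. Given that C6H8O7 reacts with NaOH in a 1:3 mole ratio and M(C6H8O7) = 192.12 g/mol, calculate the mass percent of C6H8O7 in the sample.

n(NaOH) = 0.3579 x 0.03788 = 0.01356 mol.
n(C6H8O7) = 0.01356 / 3 = 0.004519 mol.
mass of C6H8O7 = 0.004519 x 192.12 = 0.8682 g.
% purity = 0.8682 / 1.2893 x 100 = 67.3%.

67.3%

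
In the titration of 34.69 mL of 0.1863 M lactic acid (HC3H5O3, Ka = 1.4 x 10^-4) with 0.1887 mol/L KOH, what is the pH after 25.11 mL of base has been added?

Initial n(HC3H5O3) = 0.1863 x 0.03469 = 0.006463 mol.
n(KOH) added = 0.1887 x 0.02511 = 0.004738 mol, converting that many moles of HC3H5O3 to C3H5O3-.
Remaining n(HC3H5O3) = 0.001724 mol; n(C3H5O3-) = 0.004738 mol.
By Henderson-Hasselbalch, pH = pKa + log([A^-]/[HA]) = 3.85 + log(0.004738/0.001724) = 3.85 + (+0.44) = 4.29.

4.29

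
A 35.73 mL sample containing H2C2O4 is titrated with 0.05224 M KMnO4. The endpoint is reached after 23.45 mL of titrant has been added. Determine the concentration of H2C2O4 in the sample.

0.0857 M

n(KMnO4) = 0.05224 x 0.02345 = 0.001225 mol.
From the balanced equation, 2 mol KMnO4 reacts with 5 mol H2C2O4, so n(H2C2O4) = 0.001225 x 5/2 = 0.003063 mol.
[H2C2O4] = 0.003063 / 0.03573 L = 0.0857 M.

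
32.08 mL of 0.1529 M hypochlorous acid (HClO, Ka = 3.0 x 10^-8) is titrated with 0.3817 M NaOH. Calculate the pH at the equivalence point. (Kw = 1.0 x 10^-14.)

10.28

n(HClO) = 0.1529 x 0.03208 = 0.004905 mol; V(NaOH) at equivalence = 0.004905/0.3817 = 0.01285 L.
At equivalence all the acid is converted to ClO-; total volume = 0.03208 + 0.01285 = 0.04493 L, so [ClO-] = 0.004905/0.04493 = 0.1092 M.
Kb = Kw/Ka = 1.0e-14 / 3.0 x 10^-8 = 3.33e-7.
[OH^-] = sqrt(Kb x [ClO-]) = sqrt(3.33e-7 x 0.1092) = 0.000191 M.
pOH = 3.72, so pH = 14.00 - 3.72 = 10.28.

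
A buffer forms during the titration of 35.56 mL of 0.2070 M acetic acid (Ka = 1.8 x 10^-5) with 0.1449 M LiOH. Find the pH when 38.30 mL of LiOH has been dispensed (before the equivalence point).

Initial n(CH3COOH) = 0.2070 x 0.03556 = 0.007361 mol.
n(LiOH) added = 0.1449 x 0.03830 = 0.005550 mol, converting that many moles of CH3COOH to CH3COO-.
Remaining n(CH3COOH) = 0.001811 mol; n(CH3COO-) = 0.005550 mol.
By Henderson-Hasselbalch, pH = pKa + log([A^-]/[HA]) = 4.74 + log(0.005550/0.001811) = 4.74 + (+0.49) = 5.23.

5.23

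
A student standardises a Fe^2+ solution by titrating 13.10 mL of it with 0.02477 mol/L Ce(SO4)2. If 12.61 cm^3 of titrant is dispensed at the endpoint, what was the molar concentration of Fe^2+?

n(Ce(SO4)2) = 0.02477 x 0.01261 = 0.0003123 mol.
From the balanced equation, 1 mol Ce(SO4)2 reacts with 1 mol Fe^2+, so n(Fe^2+) = 0.0003123 x 1/1 = 0.0003123 mol.
[Fe^2+] = 0.0003123 / 0.01310 L = 0.0238 M.

0.0238 M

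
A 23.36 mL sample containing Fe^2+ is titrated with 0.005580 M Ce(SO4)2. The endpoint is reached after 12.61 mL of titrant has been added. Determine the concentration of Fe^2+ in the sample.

0.00301 M

n(Ce(SO4)2) = 0.005580 x 0.01261 = 7.036e-5 mol.
From the balanced equation, 1 mol Ce(SO4)2 reacts with 1 mol Fe^2+, so n(Fe^2+) = 7.036e-5 x 1/1 = 7.036e-5 mol.
[Fe^2+] = 7.036e-5 / 0.02336 L = 0.00301 M.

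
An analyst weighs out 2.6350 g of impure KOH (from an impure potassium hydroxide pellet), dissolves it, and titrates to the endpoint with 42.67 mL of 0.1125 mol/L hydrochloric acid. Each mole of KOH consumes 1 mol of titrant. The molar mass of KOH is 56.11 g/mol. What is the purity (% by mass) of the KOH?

n(HCl) = 0.1125 x 0.04267 = 0.004800 mol.
n(KOH) = 0.004800 / 1 = 0.004800 mol.
mass of KOH = 0.004800 x 56.11 = 0.2693 g.
% purity = 0.2693 / 2.6350 x 100 = 10.2%.

10.2%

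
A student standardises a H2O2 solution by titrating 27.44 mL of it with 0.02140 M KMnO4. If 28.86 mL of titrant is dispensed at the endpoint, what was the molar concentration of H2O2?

0.0563 M

n(KMnO4) = 0.02140 x 0.02886 = 0.0006176 mol.
From the balanced equation, 2 mol KMnO4 reacts with 5 mol H2O2, so n(H2O2) = 0.0006176 x 5/2 = 0.001544 mol.
[H2O2] = 0.001544 / 0.02744 L = 0.0563 M.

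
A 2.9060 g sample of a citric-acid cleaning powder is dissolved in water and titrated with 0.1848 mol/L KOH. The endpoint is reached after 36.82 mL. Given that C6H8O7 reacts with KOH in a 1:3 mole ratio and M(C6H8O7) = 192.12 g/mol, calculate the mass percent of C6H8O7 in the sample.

15.0%

n(KOH) = 0.1848 x 0.03682 = 0.006804 mol.
n(C6H8O7) = 0.006804 / 3 = 0.002268 mol.
mass of C6H8O7 = 0.002268 x 192.12 = 0.4357 g.
% purity = 0.4357 / 2.9060 x 100 = 15.0%.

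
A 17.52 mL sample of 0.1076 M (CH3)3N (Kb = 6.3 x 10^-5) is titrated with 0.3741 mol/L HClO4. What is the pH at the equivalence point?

5.44

n((CH3)3N) = 0.1076 x 0.01752 = 0.001885 mol; V(HClO4) at equivalence = 0.001885/0.3741 = 0.005039 L.
At equivalence the base is fully converted to (CH3)3NH+; total volume = 0.02256 L, so [(CH3)3NH+] = 0.001885/0.02256 = 0.08356 M.
Ka((CH3)3NH+) = Kw/Kb = 1.0e-14 / 6.3 x 10^-5 = 1.59e-10.
[H^+] = sqrt(Ka x [(CH3)3NH+]) = sqrt(1.59e-10 x 0.08356) = 3.64e-6 M.
pH = -log(3.64e-6) = 5.44.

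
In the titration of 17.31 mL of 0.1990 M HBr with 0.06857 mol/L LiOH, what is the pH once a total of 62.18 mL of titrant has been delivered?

12.01

n(acid) = 0.1990 x 0.01731 = 0.003445 mol; n(LiOH) added = 0.06857 x 0.06218 = 0.004264 mol.
Base is in excess by 0.004264 - 0.003445 = 0.0008190 mol in a total volume of 0.07949 L.
[OH^-] = 0.0008190/0.07949 = 0.01030 M, so pOH = 1.99 and pH = 14.00 - 1.99 = 12.01.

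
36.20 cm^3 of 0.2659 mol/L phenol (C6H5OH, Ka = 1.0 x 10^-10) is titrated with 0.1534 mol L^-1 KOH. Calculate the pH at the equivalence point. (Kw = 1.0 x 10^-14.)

n(C6H5OH) = 0.2659 x 0.03620 = 0.009626 mol; V(KOH) at equivalence = 0.009626/0.1534 = 0.06275 L.
At equivalence all the acid is converted to C6H5O-; total volume = 0.03620 + 0.06275 = 0.09895 L, so [C6H5O-] = 0.009626/0.09895 = 0.09728 M.
Kb = Kw/Ka = 1.0e-14 / 1.0 x 10^-10 = 0.000100.
[OH^-] = sqrt(Kb x [C6H5O-]) = sqrt(0.000100 x 0.09728) = 0.00312 M.
pOH = 2.51, so pH = 14.00 - 2.51 = 11.49.

11.49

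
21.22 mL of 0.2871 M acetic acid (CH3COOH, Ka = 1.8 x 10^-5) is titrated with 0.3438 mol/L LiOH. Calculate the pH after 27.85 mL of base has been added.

12.85

n(acid) = 0.2871 x 0.02122 = 0.006092 mol; n(LiOH) added = 0.3438 x 0.02785 = 0.009575 mol.
Base is in excess by 0.009575 - 0.006092 = 0.003483 mol in a total volume of 0.04907 L.
[OH^-] = 0.003483/0.04907 = 0.07097 M, so pOH = 1.15 and pH = 14.00 - 1.15 = 12.85.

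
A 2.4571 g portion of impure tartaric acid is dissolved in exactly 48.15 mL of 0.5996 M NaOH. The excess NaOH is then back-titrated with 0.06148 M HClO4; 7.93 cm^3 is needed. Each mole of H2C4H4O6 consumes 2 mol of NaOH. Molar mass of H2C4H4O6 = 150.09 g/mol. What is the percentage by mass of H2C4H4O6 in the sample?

86.7%

Total n(NaOH) added = 0.5996 x 0.04815 = 0.02887 mol.
n(HClO4) used = 0.06148 x 0.007930 = 0.0004875 mol, which equals the excess n(NaOH).
So n(NaOH) consumed by the sample = 0.02887 - 0.0004875 = 0.02838 mol.
n(H2C4H4O6) = 0.02838 / 2 = 0.01419 mol.
mass H2C4H4O6 = 0.01419 x 150.09 = 2.130 g, so %H2C4H4O6 = 2.130/2.4571 x 100 = 86.7%.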